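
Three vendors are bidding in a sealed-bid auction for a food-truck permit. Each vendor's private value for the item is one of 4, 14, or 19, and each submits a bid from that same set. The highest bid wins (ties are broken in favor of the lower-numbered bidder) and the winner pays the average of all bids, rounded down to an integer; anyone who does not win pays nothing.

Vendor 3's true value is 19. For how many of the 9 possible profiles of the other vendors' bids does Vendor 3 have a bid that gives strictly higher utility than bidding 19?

Others bid (4, 4): truth gives 10; bid 14 gives 12 > 10. Violating.
Others bid (4, 14): truth gives 7; no alternative beats it.
Others bid (4, 19): truth gives 0; no alternative beats it.
(Checking all 9 profiles: 1 has a profitable deviation, 8 do not.)

1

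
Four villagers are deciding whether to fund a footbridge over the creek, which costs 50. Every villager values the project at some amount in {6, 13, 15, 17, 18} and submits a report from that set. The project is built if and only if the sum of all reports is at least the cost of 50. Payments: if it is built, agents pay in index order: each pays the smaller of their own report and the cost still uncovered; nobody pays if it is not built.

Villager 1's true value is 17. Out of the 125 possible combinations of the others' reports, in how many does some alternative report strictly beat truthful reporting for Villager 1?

103

Others report (6, 13, 17): truth gives 0; report 15 gives 2 > 0. Violating.
Others report (6, 13, 18): truth gives 0; report 13 gives 4 > 0. Violating.
Others report (6, 15, 15): truth gives 0; report 15 gives 2 > 0. Violating.
Others report (6, 15, 17): truth gives 0; report 13 gives 4 > 0. Violating.
Others report (6, 6, 6): truth gives 0; no alternative beats it.
Others report (6, 6, 13): truth gives 0; no alternative beats it.
(Checking all 125 profiles: 103 have a profitable deviation, 22 do not.)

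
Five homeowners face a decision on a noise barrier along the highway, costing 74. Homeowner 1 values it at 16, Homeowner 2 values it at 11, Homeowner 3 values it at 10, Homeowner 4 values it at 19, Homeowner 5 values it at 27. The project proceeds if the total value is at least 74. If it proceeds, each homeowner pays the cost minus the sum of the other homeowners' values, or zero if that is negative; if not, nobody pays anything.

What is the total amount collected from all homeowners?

Total value 83 ≥ cost 74, so it is built.
Homeowner 1: others sum to 67; max(0, 74 - 67) = 7.
Homeowner 2: others sum to 72; max(0, 74 - 72) = 2.
Homeowner 3: others sum to 73; max(0, 74 - 73) = 1.
Homeowner 4: others sum to 64; max(0, 74 - 64) = 10.
Homeowner 5: others sum to 56; max(0, 74 - 56) = 18.
Total collected = 7 + 2 + 1 + 10 + 18 = 38.

38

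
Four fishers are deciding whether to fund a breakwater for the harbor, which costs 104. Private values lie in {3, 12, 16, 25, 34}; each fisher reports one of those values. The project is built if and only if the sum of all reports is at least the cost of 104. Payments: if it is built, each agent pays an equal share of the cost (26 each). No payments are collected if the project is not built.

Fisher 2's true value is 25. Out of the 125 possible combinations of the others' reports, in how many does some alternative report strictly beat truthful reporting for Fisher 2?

Others report (12, 34, 34): truth gives -1; report 3 gives 0 > -1. Violating.
Others report (16, 34, 34): truth gives -1; report 3 gives 0 > -1. Violating.
Others report (25, 25, 34): truth gives -1; report 3 gives 0 > -1. Violating.
Others report (25, 34, 25): truth gives -1; report 3 gives 0 > -1. Violating.
Others report (3, 3, 3): truth gives 0; no alternative beats it.
Others report (3, 3, 12): truth gives 0; no alternative beats it.
(Checking all 125 profiles: 12 have a profitable deviation, 113 do not.)

12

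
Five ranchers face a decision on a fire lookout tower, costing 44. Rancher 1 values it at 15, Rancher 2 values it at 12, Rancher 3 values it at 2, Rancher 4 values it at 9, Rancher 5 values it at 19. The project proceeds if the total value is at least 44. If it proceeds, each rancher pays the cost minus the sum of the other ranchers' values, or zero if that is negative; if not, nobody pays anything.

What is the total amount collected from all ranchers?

Total value 57 ≥ cost 44, so it is built.
Rancher 1: others sum to 42; max(0, 44 - 42) = 2.
Rancher 2: others sum to 45; max(0, 44 - 45) = 0.
Rancher 3: others sum to 55; max(0, 44 - 55) = 0.
Rancher 4: others sum to 48; max(0, 44 - 48) = 0.
Rancher 5: others sum to 38; max(0, 44 - 38) = 6.
Total collected = 2 + 0 + 0 + 0 + 6 = 8.

8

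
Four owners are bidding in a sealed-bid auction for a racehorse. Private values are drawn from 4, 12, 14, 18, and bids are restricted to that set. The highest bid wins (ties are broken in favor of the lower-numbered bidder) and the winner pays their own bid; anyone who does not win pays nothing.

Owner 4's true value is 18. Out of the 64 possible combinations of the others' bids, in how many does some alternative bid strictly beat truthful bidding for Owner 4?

Others bid (4, 4, 4): truth gives 0; bid 12 gives 6 > 0. Violating.
Others bid (4, 4, 12): truth gives 0; bid 14 gives 4 > 0. Violating.
Others bid (4, 12, 4): truth gives 0; bid 14 gives 4 > 0. Violating.
Others bid (4, 12, 12): truth gives 0; bid 14 gives 4 > 0. Violating.
Others bid (4, 4, 14): truth gives 0; no alternative beats it.
Others bid (4, 4, 18): truth gives 0; no alternative beats it.
(Checking all 64 profiles: 8 have a profitable deviation, 56 do not.)

8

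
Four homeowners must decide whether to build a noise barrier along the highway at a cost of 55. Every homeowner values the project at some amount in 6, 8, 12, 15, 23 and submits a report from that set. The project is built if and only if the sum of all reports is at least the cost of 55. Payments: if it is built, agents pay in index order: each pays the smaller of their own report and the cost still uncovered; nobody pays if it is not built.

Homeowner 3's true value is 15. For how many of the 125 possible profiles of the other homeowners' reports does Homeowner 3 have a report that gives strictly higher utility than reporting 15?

44

Others report (6, 15, 23): truth gives 0; report 12 gives 3 > 0. Violating.
Others report (6, 23, 15): truth gives 0; report 12 gives 3 > 0. Violating.
Others report (6, 23, 23): truth gives 0; report 6 gives 9 > 0. Violating.
Others report (8, 12, 23): truth gives 0; report 12 gives 3 > 0. Violating.
Others report (6, 6, 6): truth gives 0; no alternative beats it.
Others report (6, 6, 8): truth gives 0; no alternative beats it.
(Checking all 125 profiles: 44 have a profitable deviation, 81 do not.)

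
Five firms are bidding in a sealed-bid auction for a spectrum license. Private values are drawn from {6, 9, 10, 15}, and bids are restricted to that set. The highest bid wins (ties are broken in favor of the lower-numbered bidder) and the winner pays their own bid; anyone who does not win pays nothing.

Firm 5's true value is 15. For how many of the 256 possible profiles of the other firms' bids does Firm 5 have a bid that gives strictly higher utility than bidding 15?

16

Others bid (6, 6, 6, 6): truth gives 0; bid 9 gives 6 > 0. Violating.
Others bid (6, 6, 6, 9): truth gives 0; bid 10 gives 5 > 0. Violating.
Others bid (6, 6, 9, 6): truth gives 0; bid 10 gives 5 > 0. Violating.
Others bid (6, 6, 9, 9): truth gives 0; bid 10 gives 5 > 0. Violating.
Others bid (6, 6, 6, 10): truth gives 0; no alternative beats it.
Others bid (6, 6, 6, 15): truth gives 0; no alternative beats it.
(Checking all 256 profiles: 16 have a profitable deviation, 240 do not.)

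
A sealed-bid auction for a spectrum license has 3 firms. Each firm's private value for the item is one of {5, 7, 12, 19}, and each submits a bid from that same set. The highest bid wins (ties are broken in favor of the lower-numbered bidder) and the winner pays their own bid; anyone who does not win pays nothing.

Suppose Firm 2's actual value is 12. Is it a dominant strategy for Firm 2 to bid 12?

Consider the case where Firm 1 bids 5 and Firm 3 bids 5.
Truthful bid 12: wins, pays 12, utility 12 - 12 = 0.
Bid 7 instead: wins, pays 7, utility 12 - 7 = 5.
Since 5 > 0, bidding 7 is strictly better here, so truthful bidding is not dominant.

No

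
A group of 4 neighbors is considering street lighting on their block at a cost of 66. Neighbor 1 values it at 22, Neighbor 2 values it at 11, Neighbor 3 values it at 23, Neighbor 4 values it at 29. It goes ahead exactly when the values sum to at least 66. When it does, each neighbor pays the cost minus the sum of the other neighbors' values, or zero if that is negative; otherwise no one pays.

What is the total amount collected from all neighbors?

Total value 85 ≥ cost 66, so it is built.
Neighbor 1: others sum to 63; max(0, 66 - 63) = 3.
Neighbor 2: others sum to 74; max(0, 66 - 74) = 0.
Neighbor 3: others sum to 62; max(0, 66 - 62) = 4.
Neighbor 4: others sum to 56; max(0, 66 - 56) = 10.
Total collected = 3 + 0 + 4 + 10 = 17.

17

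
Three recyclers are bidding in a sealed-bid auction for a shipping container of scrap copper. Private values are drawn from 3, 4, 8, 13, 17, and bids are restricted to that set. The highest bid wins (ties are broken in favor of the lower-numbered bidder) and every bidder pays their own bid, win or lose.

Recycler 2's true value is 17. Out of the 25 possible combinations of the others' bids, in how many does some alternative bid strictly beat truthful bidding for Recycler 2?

17

Others bid (3, 3): truth gives 0; bid 4 gives 13 > 0. Violating.
Others bid (3, 4): truth gives 0; bid 4 gives 13 > 0. Violating.
Others bid (3, 8): truth gives 0; bid 8 gives 9 > 0. Violating.
Others bid (3, 13): truth gives 0; bid 13 gives 4 > 0. Violating.
Others bid (3, 17): truth gives 0; no alternative beats it.
Others bid (4, 17): truth gives 0; no alternative beats it.
(Checking all 25 profiles: 17 have a profitable deviation, 8 do not.)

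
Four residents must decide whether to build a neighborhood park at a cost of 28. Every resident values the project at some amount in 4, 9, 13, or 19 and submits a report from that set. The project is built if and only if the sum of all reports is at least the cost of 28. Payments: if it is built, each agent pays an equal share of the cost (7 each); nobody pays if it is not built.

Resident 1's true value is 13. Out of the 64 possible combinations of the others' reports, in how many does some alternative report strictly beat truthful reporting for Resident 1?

Others report (4, 4, 4): truth gives 0; report 19 gives 6 > 0. Violating.
Others report (4, 4, 9): truth gives 6; no alternative beats it.
Others report (4, 4, 13): truth gives 6; no alternative beats it.
(Checking all 64 profiles: 1 has a profitable deviation, 63 do not.)

1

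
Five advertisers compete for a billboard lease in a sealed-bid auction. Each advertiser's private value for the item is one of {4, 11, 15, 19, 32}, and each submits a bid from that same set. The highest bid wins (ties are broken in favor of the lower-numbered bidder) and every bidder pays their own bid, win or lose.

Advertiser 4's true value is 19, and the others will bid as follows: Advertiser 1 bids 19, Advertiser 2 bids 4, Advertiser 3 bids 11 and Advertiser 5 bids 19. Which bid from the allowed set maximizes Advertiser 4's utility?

4

Bid 4: loses but pays 4, utility -4.
Bid 11: loses but pays 11, utility -11.
Bid 15: loses but pays 15, utility -15.
Bid 19: loses but pays 19, utility -19.
Bid 32: wins, pays 32, utility 19 - 32 = -13.
The best choice is 4 with utility -4.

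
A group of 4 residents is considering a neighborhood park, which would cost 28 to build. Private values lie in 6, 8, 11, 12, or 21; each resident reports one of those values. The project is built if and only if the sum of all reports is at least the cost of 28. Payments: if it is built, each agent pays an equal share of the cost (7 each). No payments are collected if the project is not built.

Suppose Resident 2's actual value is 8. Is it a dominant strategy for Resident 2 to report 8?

Consider the case where Resident 1 reports 6, Resident 3 reports 6 and Resident 4 reports 6.
Truthful report 8: project not built, utility 0.
Report 11 instead: project built, pays 7, utility 8 - 7 = 1.
Since 1 > 0, reporting 11 is strictly better here, so truthful reporting is not dominant.

No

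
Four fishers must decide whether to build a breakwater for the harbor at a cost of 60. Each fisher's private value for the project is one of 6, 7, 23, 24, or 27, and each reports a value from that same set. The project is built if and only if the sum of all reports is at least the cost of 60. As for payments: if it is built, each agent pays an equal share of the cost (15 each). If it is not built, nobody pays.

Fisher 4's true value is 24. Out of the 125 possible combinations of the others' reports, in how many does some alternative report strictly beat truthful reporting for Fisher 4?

Others report (6, 6, 23): truth gives 0; report 27 gives 9 > 0. Violating.
Others report (6, 23, 6): truth gives 0; report 27 gives 9 > 0. Violating.
Others report (23, 6, 6): truth gives 0; report 27 gives 9 > 0. Violating.
Others report (6, 6, 6): truth gives 0; no alternative beats it.
Others report (6, 6, 7): truth gives 0; no alternative beats it.
(Checking all 125 profiles: 3 have a profitable deviation, 122 do not.)

3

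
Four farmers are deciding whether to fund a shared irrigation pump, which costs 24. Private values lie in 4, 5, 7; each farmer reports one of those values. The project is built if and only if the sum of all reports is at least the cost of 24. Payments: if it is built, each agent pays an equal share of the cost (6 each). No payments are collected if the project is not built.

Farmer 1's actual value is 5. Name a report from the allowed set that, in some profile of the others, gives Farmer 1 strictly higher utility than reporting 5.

Suppose Farmer 2 reports 5, Farmer 3 reports 7 and Farmer 4 reports 7.
Report 5: project built, pays 6, utility 5 - 6 = -1.
Report 4: project not built, utility 0.
So reporting 4 beats truth here (0 > -1).

4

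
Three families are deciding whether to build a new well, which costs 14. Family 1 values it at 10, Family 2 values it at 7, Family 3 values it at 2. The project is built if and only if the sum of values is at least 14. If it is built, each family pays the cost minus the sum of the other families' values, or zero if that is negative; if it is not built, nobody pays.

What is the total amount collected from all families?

Total value 19 ≥ cost 14, so it is built.
Family 1: others sum to 9; max(0, 14 - 9) = 5.
Family 2: others sum to 12; max(0, 14 - 12) = 2.
Family 3: others sum to 17; max(0, 14 - 17) = 0.
Total collected = 5 + 2 + 0 = 7.

7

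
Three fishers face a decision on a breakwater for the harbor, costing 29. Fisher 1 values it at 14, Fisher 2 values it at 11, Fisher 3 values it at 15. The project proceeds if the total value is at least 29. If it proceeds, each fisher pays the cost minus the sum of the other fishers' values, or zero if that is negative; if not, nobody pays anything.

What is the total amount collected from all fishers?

7

Total value 40 ≥ cost 29, so it is built.
Fisher 1: others sum to 26; max(0, 29 - 26) = 3.
Fisher 2: others sum to 29; max(0, 29 - 29) = 0.
Fisher 3: others sum to 25; max(0, 29 - 25) = 4.
Total collected = 3 + 0 + 4 = 7.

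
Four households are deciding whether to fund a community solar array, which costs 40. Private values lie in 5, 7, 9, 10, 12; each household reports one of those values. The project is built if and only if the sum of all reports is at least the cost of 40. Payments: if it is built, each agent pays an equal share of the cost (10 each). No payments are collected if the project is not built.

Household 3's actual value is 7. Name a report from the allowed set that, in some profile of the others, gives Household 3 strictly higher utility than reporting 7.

5

Suppose Household 1 reports 9, Household 2 reports 12 and Household 4 reports 12.
Report 7: project built, pays 10, utility 7 - 10 = -3.
Report 5: project not built, utility 0.
So reporting 5 beats truth here (0 > -3).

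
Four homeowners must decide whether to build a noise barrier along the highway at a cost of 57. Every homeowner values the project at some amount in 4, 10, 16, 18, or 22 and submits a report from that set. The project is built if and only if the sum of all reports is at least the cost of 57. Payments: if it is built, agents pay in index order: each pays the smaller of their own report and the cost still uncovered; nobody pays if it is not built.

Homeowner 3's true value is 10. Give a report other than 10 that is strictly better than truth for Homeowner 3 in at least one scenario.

Suppose Homeowner 1 reports 10, Homeowner 2 reports 22 and Homeowner 4 reports 22.
Report 10: project built, pays 10, utility 10 - 10 = 0.
Report 4: project built, pays 4, utility 10 - 4 = 6.
So reporting 4 beats truth here (6 > 0).

4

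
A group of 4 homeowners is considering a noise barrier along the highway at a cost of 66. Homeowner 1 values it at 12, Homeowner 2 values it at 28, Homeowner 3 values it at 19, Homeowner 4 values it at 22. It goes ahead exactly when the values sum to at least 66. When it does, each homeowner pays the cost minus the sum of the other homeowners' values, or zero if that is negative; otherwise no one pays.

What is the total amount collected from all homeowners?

Total value 81 ≥ cost 66, so it is built.
Homeowner 1: others sum to 69; max(0, 66 - 69) = 0.
Homeowner 2: others sum to 53; max(0, 66 - 53) = 13.
Homeowner 3: others sum to 62; max(0, 66 - 62) = 4.
Homeowner 4: others sum to 59; max(0, 66 - 59) = 7.
Total collected = 0 + 13 + 4 + 7 = 24.

24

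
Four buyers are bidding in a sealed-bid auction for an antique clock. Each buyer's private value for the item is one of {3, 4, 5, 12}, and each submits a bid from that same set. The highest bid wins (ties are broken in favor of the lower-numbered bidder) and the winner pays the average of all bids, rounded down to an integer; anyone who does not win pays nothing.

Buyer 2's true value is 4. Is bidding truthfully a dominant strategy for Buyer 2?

Consider the case where Buyer 1 bids 4, Buyer 3 bids 3 and Buyer 4 bids 3.
Truthful bid 4: loses, pays 0, utility 0.
Bid 5 instead: wins, pays 3, utility 4 - 3 = 1.
Since 1 > 0, bidding 5 is strictly better here, so truthful bidding is not dominant.

No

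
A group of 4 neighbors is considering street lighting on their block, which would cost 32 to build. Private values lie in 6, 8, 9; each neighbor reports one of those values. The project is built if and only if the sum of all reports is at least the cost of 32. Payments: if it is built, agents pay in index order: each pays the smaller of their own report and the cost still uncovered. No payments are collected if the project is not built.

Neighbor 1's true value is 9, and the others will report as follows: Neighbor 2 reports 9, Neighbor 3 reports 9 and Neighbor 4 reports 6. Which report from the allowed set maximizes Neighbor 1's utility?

Report 6: project not built, utility 0.
Report 8: project built, pays 8, utility 9 - 8 = 1.
Report 9: project built, pays 9, utility 9 - 9 = 0.
The best choice is 8 with utility 1.

8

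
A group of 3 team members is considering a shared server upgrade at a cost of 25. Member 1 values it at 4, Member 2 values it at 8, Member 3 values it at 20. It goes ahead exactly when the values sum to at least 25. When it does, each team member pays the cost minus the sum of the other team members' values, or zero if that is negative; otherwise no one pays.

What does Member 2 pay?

Total value 32 ≥ cost 25, so the project is built.
The other team members' values sum to 24.
Cost minus that sum is 25 - 24 = 1.

1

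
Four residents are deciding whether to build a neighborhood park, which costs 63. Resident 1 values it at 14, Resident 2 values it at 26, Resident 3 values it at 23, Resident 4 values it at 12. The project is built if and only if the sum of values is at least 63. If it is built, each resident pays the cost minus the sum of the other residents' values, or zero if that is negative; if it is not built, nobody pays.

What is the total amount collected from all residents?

27

Total value 75 ≥ cost 63, so it is built.
Resident 1: others sum to 61; max(0, 63 - 61) = 2.
Resident 2: others sum to 49; max(0, 63 - 49) = 14.
Resident 3: others sum to 52; max(0, 63 - 52) = 11.
Resident 4: others sum to 63; max(0, 63 - 63) = 0.
Total collected = 2 + 14 + 11 + 0 = 27.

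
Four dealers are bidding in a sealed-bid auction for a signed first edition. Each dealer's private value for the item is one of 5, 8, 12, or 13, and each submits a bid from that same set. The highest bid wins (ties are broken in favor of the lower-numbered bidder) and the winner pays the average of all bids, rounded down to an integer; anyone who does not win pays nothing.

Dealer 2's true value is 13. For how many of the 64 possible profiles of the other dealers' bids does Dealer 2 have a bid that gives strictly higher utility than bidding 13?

Others bid (5, 5, 5): truth gives 6; bid 8 gives 8 > 6. Violating.
Others bid (5, 5, 8): truth gives 6; bid 8 gives 7 > 6. Violating.
Others bid (5, 8, 5): truth gives 6; bid 8 gives 7 > 6. Violating.
Others bid (5, 8, 8): truth gives 5; bid 8 gives 6 > 5. Violating.
Others bid (5, 5, 12): truth gives 5; no alternative beats it.
Others bid (5, 5, 13): truth gives 4; no alternative beats it.
(Checking all 64 profiles: 4 have a profitable deviation, 60 do not.)

4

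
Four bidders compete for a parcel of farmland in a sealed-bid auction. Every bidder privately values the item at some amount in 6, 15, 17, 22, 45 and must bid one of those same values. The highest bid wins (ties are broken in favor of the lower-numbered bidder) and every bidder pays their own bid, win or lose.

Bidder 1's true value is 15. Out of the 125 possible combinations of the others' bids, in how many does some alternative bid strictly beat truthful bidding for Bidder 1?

118

Others bid (6, 6, 6): truth gives 0; bid 6 gives 9 > 0. Violating.
Others bid (6, 6, 17): truth gives -15; bid 17 gives -2 > -15. Violating.
Others bid (6, 6, 22): truth gives -15; bid 6 gives -6 > -15. Violating.
Others bid (6, 6, 45): truth gives -15; bid 6 gives -6 > -15. Violating.
Others bid (6, 6, 15): truth gives 0; no alternative beats it.
Others bid (6, 15, 6): truth gives 0; no alternative beats it.
(Checking all 125 profiles: 118 have a profitable deviation, 7 do not.)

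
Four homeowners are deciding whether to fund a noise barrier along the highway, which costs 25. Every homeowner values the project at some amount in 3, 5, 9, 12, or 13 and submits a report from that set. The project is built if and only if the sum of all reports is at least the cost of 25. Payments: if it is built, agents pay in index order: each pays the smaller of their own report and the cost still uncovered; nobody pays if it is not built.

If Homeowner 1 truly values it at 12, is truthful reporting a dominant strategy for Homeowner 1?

Consider the case where Homeowner 2 reports 3, Homeowner 3 reports 3 and Homeowner 4 reports 12.
Truthful report 12: project built, pays 12, utility 12 - 12 = 0.
Report 9 instead: project built, pays 9, utility 12 - 9 = 3.
Since 3 > 0, reporting 9 is strictly better here, so truthful reporting is not dominant.

No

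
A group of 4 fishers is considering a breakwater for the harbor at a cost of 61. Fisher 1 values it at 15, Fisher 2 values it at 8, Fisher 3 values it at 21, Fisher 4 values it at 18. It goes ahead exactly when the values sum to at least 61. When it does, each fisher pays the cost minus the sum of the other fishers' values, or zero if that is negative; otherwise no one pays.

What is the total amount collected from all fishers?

58

Total value 62 ≥ cost 61, so it is built.
Fisher 1: others sum to 47; max(0, 61 - 47) = 14.
Fisher 2: others sum to 54; max(0, 61 - 54) = 7.
Fisher 3: others sum to 41; max(0, 61 - 41) = 20.
Fisher 4: others sum to 44; max(0, 61 - 44) = 17.
Total collected = 14 + 7 + 20 + 17 = 58.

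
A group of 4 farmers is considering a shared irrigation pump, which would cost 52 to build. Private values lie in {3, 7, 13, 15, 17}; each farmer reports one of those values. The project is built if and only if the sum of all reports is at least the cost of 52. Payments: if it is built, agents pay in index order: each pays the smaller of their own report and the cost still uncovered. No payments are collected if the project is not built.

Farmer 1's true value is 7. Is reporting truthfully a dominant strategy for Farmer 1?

No

Consider the case where Farmer 2 reports 15, Farmer 3 reports 17 and Farmer 4 reports 17.
Truthful report 7: project built, pays 7, utility 7 - 7 = 0.
Report 3 instead: project built, pays 3, utility 7 - 3 = 4.
Since 4 > 0, reporting 3 is strictly better here, so truthful reporting is not dominant.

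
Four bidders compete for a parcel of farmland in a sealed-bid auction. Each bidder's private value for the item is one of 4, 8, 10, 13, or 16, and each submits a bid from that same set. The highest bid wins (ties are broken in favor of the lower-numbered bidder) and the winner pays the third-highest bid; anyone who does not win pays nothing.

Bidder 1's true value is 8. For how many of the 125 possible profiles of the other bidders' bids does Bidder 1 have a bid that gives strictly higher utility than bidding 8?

9

Others bid (4, 4, 10): truth gives 0; bid 10 gives 4 > 0. Violating.
Others bid (4, 4, 13): truth gives 0; bid 13 gives 4 > 0. Violating.
Others bid (4, 4, 16): truth gives 0; bid 16 gives 4 > 0. Violating.
Others bid (4, 10, 4): truth gives 0; bid 10 gives 4 > 0. Violating.
Others bid (4, 4, 4): truth gives 4; no alternative beats it.
Others bid (4, 4, 8): truth gives 4; no alternative beats it.
(Checking all 125 profiles: 9 have a profitable deviation, 116 do not.)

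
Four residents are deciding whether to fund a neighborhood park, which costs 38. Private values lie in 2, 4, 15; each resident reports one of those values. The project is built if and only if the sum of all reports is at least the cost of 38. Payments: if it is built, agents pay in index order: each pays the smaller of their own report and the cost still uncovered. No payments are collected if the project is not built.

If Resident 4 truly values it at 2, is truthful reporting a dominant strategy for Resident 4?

Check each profile of the others' reports and compare truth against every alternative report.
Others report (4, 15, 15): truth gives 0, best alternative gives -2.
Others report (15, 4, 15): truth gives 0, best alternative gives -2.
Others report (15, 15, 4): truth gives 0, best alternative gives -2.
Others report (15, 15, 15): truth gives 2, best alternative gives 2.
Others report (2, 2, 2): truth gives 0, best alternative gives 0.
Others report (2, 2, 4): truth gives 0, best alternative gives 0.
(Remaining 21 profiles checked similarly; truth is weakly best in each.)
In every case the truthful report is at least as good as any alternative, so it is a dominant strategy.

Yes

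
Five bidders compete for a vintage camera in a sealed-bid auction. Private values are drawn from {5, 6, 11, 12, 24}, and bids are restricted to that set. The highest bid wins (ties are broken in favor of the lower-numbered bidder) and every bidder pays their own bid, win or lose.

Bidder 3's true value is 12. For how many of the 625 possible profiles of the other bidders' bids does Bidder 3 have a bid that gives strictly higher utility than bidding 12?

Others bid (5, 5, 5, 5): truth gives 0; bid 6 gives 6 > 0. Violating.
Others bid (5, 5, 5, 6): truth gives 0; bid 6 gives 6 > 0. Violating.
Others bid (5, 5, 5, 11): truth gives 0; bid 11 gives 1 > 0. Violating.
Others bid (5, 5, 5, 24): truth gives -12; bid 5 gives -5 > -12. Violating.
Others bid (5, 5, 5, 12): truth gives 0; no alternative beats it.
Others bid (5, 5, 6, 12): truth gives 0; no alternative beats it.
(Checking all 625 profiles: 517 have a profitable deviation, 108 do not.)

517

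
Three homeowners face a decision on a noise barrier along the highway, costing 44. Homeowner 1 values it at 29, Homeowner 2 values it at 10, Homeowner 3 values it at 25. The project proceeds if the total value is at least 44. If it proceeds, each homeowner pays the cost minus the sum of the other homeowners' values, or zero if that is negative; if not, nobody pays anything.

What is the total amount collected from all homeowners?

Total value 64 ≥ cost 44, so it is built.
Homeowner 1: others sum to 35; max(0, 44 - 35) = 9.
Homeowner 2: others sum to 54; max(0, 44 - 54) = 0.
Homeowner 3: others sum to 39; max(0, 44 - 39) = 5.
Total collected = 9 + 0 + 5 = 14.

14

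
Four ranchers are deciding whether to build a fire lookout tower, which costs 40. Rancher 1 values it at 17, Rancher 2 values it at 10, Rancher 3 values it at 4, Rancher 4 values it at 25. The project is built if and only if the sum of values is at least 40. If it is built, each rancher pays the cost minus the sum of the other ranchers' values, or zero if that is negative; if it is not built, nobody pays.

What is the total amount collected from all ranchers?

10

Total value 56 ≥ cost 40, so it is built.
Rancher 1: others sum to 39; max(0, 40 - 39) = 1.
Rancher 2: others sum to 46; max(0, 40 - 46) = 0.
Rancher 3: others sum to 52; max(0, 40 - 52) = 0.
Rancher 4: others sum to 31; max(0, 40 - 31) = 9.
Total collected = 1 + 0 + 0 + 9 = 10.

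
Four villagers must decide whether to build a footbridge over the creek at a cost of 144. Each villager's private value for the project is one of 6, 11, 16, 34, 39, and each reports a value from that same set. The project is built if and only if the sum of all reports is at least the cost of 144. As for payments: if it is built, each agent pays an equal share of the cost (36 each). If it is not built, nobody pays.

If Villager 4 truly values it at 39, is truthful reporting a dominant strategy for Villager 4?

Check each profile of the others' reports and compare truth against every alternative report.
Others report (34, 34, 39): truth gives 3, best alternative gives 0.
Others report (34, 39, 34): truth gives 3, best alternative gives 0.
Others report (39, 34, 34): truth gives 3, best alternative gives 0.
Others report (34, 39, 39): truth gives 3, best alternative gives 3.
Others report (39, 34, 39): truth gives 3, best alternative gives 3.
Others report (39, 39, 34): truth gives 3, best alternative gives 3.
(Remaining 119 profiles checked similarly; truth is weakly best in each.)
In every case the truthful report is at least as good as any alternative, so it is a dominant strategy.

Yes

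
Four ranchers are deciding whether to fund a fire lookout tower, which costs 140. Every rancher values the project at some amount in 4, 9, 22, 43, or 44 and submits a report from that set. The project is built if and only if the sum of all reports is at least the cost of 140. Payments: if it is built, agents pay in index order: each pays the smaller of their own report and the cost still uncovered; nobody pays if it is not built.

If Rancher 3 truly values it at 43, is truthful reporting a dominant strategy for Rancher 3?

No

Consider the case where Rancher 1 reports 43, Rancher 2 reports 43 and Rancher 4 reports 43.
Truthful report 43: project built, pays 43, utility 43 - 43 = 0.
Report 22 instead: project built, pays 22, utility 43 - 22 = 21.
Since 21 > 0, reporting 22 is strictly better here, so truthful reporting is not dominant.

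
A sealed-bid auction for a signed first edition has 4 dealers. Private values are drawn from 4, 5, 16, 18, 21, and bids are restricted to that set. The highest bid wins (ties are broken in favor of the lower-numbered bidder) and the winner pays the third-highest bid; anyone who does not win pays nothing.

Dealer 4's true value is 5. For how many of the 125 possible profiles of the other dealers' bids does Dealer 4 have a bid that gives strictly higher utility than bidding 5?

9

Others bid (4, 4, 5): truth gives 0; bid 16 gives 1 > 0. Violating.
Others bid (4, 4, 16): truth gives 0; bid 18 gives 1 > 0. Violating.
Others bid (4, 4, 18): truth gives 0; bid 21 gives 1 > 0. Violating.
Others bid (4, 5, 4): truth gives 0; bid 16 gives 1 > 0. Violating.
Others bid (4, 4, 4): truth gives 1; no alternative beats it.
Others bid (4, 4, 21): truth gives 0; no alternative beats it.
(Checking all 125 profiles: 9 have a profitable deviation, 116 do not.)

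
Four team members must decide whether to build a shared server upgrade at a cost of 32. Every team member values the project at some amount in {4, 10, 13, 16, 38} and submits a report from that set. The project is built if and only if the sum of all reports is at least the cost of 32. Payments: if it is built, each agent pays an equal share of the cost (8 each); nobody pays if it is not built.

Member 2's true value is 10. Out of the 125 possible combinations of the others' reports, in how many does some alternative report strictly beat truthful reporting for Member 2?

7

Others report (4, 4, 4): truth gives 0; report 38 gives 2 > 0. Violating.
Others report (4, 4, 10): truth gives 0; report 16 gives 2 > 0. Violating.
Others report (4, 4, 13): truth gives 0; report 13 gives 2 > 0. Violating.
Others report (4, 10, 4): truth gives 0; report 16 gives 2 > 0. Violating.
Others report (4, 4, 16): truth gives 2; no alternative beats it.
Others report (4, 4, 38): truth gives 2; no alternative beats it.
(Checking all 125 profiles: 7 have a profitable deviation, 118 do not.)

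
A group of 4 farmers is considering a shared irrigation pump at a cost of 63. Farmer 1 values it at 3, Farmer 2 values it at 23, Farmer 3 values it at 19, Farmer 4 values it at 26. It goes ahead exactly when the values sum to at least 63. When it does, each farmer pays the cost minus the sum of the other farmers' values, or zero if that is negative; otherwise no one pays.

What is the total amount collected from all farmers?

Total value 71 ≥ cost 63, so it is built.
Farmer 1: others sum to 68; max(0, 63 - 68) = 0.
Farmer 2: others sum to 48; max(0, 63 - 48) = 15.
Farmer 3: others sum to 52; max(0, 63 - 52) = 11.
Farmer 4: others sum to 45; max(0, 63 - 45) = 18.
Total collected = 0 + 15 + 11 + 18 = 44.

44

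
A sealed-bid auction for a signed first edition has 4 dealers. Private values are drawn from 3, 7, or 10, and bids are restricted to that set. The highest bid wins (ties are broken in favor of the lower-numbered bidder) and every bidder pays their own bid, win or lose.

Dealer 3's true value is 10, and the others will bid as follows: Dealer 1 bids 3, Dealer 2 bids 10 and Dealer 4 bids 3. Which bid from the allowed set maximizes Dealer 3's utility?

3

Bid 3: loses but pays 3, utility -3.
Bid 7: loses but pays 7, utility -7.
Bid 10: loses but pays 10, utility -10.
The best choice is 3 with utility -3.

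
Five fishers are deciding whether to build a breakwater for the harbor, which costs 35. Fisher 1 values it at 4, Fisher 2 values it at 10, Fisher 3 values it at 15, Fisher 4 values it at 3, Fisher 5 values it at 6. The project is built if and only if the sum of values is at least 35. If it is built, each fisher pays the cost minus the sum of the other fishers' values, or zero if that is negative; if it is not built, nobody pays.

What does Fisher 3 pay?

12

Total value 38 ≥ cost 35, so the project is built.
The other fishers' values sum to 23.
Cost minus that sum is 35 - 23 = 12.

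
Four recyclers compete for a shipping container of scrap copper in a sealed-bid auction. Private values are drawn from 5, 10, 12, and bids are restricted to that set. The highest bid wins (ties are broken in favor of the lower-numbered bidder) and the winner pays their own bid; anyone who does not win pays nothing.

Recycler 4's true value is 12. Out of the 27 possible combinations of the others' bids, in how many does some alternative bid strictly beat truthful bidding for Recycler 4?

Others bid (5, 5, 5): truth gives 0; bid 10 gives 2 > 0. Violating.
Others bid (5, 5, 10): truth gives 0; no alternative beats it.
Others bid (5, 5, 12): truth gives 0; no alternative beats it.
(Checking all 27 profiles: 1 has a profitable deviation, 26 do not.)

1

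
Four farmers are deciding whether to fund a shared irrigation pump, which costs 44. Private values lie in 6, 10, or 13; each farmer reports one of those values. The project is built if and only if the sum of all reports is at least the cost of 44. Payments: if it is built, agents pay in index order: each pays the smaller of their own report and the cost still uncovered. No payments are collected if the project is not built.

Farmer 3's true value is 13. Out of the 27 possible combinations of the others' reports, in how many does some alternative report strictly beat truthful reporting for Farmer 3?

4

Others report (10, 13, 13): truth gives 0; report 10 gives 3 > 0. Violating.
Others report (13, 10, 13): truth gives 0; report 10 gives 3 > 0. Violating.
Others report (13, 13, 10): truth gives 0; report 10 gives 3 > 0. Violating.
Others report (13, 13, 13): truth gives 0; report 6 gives 7 > 0. Violating.
Others report (6, 6, 6): truth gives 0; no alternative beats it.
Others report (6, 6, 10): truth gives 0; no alternative beats it.
(Checking all 27 profiles: 4 have a profitable deviation, 23 do not.)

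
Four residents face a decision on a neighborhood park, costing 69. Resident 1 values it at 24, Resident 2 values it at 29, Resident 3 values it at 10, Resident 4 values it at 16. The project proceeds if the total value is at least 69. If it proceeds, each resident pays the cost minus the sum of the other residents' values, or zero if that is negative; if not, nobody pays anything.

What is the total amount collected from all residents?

Total value 79 ≥ cost 69, so it is built.
Resident 1: others sum to 55; max(0, 69 - 55) = 14.
Resident 2: others sum to 50; max(0, 69 - 50) = 19.
Resident 3: others sum to 69; max(0, 69 - 69) = 0.
Resident 4: others sum to 63; max(0, 69 - 63) = 6.
Total collected = 14 + 19 + 0 + 6 = 39.

39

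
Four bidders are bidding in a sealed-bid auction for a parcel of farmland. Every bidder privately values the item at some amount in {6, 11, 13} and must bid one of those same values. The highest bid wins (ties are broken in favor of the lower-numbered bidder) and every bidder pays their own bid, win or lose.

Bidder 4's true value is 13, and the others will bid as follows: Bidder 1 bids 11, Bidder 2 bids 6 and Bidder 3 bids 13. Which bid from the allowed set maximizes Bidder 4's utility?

Bid 6: loses but pays 6, utility -6.
Bid 11: loses but pays 11, utility -11.
Bid 13: loses but pays 13, utility -13.
The best choice is 6 with utility -6.

6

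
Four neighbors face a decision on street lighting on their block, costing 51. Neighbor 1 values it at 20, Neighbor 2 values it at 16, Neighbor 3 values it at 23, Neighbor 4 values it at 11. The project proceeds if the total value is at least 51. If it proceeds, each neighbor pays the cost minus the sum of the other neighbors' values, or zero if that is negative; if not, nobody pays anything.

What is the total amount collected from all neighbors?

Total value 70 ≥ cost 51, so it is built.
Neighbor 1: others sum to 50; max(0, 51 - 50) = 1.
Neighbor 2: others sum to 54; max(0, 51 - 54) = 0.
Neighbor 3: others sum to 47; max(0, 51 - 47) = 4.
Neighbor 4: others sum to 59; max(0, 51 - 59) = 0.
Total collected = 1 + 0 + 4 + 0 = 5.

5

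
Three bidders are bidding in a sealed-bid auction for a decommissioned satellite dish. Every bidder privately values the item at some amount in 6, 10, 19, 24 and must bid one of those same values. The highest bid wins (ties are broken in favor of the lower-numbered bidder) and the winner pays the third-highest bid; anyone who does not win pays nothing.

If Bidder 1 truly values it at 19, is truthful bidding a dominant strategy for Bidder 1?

No

Consider the case where Bidder 2 bids 6 and Bidder 3 bids 24.
Truthful bid 19: loses, pays 0, utility 0.
Bid 24 instead: wins, pays 6, utility 19 - 6 = 13.
Since 13 > 0, bidding 24 is strictly better here, so truthful bidding is not dominant.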